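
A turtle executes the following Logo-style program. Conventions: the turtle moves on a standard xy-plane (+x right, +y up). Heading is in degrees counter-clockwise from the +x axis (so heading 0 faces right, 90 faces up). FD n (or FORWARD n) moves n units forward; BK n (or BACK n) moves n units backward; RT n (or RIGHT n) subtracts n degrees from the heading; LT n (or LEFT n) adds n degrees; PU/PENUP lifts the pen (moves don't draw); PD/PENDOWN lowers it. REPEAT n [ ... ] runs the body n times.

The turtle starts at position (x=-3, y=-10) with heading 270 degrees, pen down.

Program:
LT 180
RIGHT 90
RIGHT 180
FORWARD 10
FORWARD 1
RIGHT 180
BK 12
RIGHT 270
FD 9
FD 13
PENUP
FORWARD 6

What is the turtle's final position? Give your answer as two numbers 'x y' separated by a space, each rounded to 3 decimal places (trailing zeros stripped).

Executing turtle program step by step:
Start: pos=(-3,-10), heading=270, pen down
LT 180: heading 270 -> 90
RT 90: heading 90 -> 0
RT 180: heading 0 -> 180
FD 10: (-3,-10) -> (-13,-10) [heading=180, draw]
FD 1: (-13,-10) -> (-14,-10) [heading=180, draw]
RT 180: heading 180 -> 0
BK 12: (-14,-10) -> (-26,-10) [heading=0, draw]
RT 270: heading 0 -> 90
FD 9: (-26,-10) -> (-26,-1) [heading=90, draw]
FD 13: (-26,-1) -> (-26,12) [heading=90, draw]
PU: pen up
FD 6: (-26,12) -> (-26,18) [heading=90, move]
Final: pos=(-26,18), heading=90, 5 segment(s) drawn

Answer: -26 18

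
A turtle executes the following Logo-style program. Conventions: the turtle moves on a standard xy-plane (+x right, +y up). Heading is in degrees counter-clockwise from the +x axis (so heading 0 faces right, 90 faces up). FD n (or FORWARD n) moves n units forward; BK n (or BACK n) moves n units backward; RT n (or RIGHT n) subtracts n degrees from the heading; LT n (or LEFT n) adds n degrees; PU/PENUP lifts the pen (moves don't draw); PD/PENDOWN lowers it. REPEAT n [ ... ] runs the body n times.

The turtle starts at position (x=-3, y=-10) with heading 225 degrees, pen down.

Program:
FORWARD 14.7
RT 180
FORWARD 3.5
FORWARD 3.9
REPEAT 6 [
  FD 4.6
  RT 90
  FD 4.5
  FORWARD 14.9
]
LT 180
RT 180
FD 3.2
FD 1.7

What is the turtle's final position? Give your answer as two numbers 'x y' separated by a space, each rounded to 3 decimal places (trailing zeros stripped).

Executing turtle program step by step:
Start: pos=(-3,-10), heading=225, pen down
FD 14.7: (-3,-10) -> (-13.394,-20.394) [heading=225, draw]
RT 180: heading 225 -> 45
FD 3.5: (-13.394,-20.394) -> (-10.92,-17.92) [heading=45, draw]
FD 3.9: (-10.92,-17.92) -> (-8.162,-15.162) [heading=45, draw]
REPEAT 6 [
  -- iteration 1/6 --
  FD 4.6: (-8.162,-15.162) -> (-4.909,-11.909) [heading=45, draw]
  RT 90: heading 45 -> 315
  FD 4.5: (-4.909,-11.909) -> (-1.727,-15.091) [heading=315, draw]
  FD 14.9: (-1.727,-15.091) -> (8.809,-25.627) [heading=315, draw]
  -- iteration 2/6 --
  FD 4.6: (8.809,-25.627) -> (12.061,-28.88) [heading=315, draw]
  RT 90: heading 315 -> 225
  FD 4.5: (12.061,-28.88) -> (8.879,-32.062) [heading=225, draw]
  FD 14.9: (8.879,-32.062) -> (-1.656,-42.598) [heading=225, draw]
  -- iteration 3/6 --
  FD 4.6: (-1.656,-42.598) -> (-4.909,-45.85) [heading=225, draw]
  RT 90: heading 225 -> 135
  FD 4.5: (-4.909,-45.85) -> (-8.091,-42.668) [heading=135, draw]
  FD 14.9: (-8.091,-42.668) -> (-18.627,-32.132) [heading=135, draw]
  -- iteration 4/6 --
  FD 4.6: (-18.627,-32.132) -> (-21.88,-28.88) [heading=135, draw]
  RT 90: heading 135 -> 45
  FD 4.5: (-21.88,-28.88) -> (-18.698,-25.698) [heading=45, draw]
  FD 14.9: (-18.698,-25.698) -> (-8.162,-15.162) [heading=45, draw]
  -- iteration 5/6 --
  FD 4.6: (-8.162,-15.162) -> (-4.909,-11.909) [heading=45, draw]
  RT 90: heading 45 -> 315
  FD 4.5: (-4.909,-11.909) -> (-1.727,-15.091) [heading=315, draw]
  FD 14.9: (-1.727,-15.091) -> (8.809,-25.627) [heading=315, draw]
  -- iteration 6/6 --
  FD 4.6: (8.809,-25.627) -> (12.061,-28.88) [heading=315, draw]
  RT 90: heading 315 -> 225
  FD 4.5: (12.061,-28.88) -> (8.879,-32.062) [heading=225, draw]
  FD 14.9: (8.879,-32.062) -> (-1.656,-42.598) [heading=225, draw]
]
LT 180: heading 225 -> 45
RT 180: heading 45 -> 225
FD 3.2: (-1.656,-42.598) -> (-3.919,-44.86) [heading=225, draw]
FD 1.7: (-3.919,-44.86) -> (-5.121,-46.062) [heading=225, draw]
Final: pos=(-5.121,-46.062), heading=225, 23 segment(s) drawn

Answer: -5.121 -46.062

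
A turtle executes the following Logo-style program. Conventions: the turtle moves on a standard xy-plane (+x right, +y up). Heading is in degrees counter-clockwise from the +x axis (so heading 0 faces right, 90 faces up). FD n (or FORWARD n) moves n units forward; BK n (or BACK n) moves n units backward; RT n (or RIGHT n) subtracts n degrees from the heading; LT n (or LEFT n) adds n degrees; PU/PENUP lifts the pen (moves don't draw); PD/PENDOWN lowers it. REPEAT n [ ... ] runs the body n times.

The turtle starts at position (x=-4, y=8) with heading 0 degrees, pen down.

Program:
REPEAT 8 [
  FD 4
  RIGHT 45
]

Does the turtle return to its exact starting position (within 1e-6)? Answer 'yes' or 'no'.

Executing turtle program step by step:
Start: pos=(-4,8), heading=0, pen down
REPEAT 8 [
  -- iteration 1/8 --
  FD 4: (-4,8) -> (0,8) [heading=0, draw]
  RT 45: heading 0 -> 315
  -- iteration 2/8 --
  FD 4: (0,8) -> (2.828,5.172) [heading=315, draw]
  RT 45: heading 315 -> 270
  -- iteration 3/8 --
  FD 4: (2.828,5.172) -> (2.828,1.172) [heading=270, draw]
  RT 45: heading 270 -> 225
  -- iteration 4/8 --
  FD 4: (2.828,1.172) -> (0,-1.657) [heading=225, draw]
  RT 45: heading 225 -> 180
  -- iteration 5/8 --
  FD 4: (0,-1.657) -> (-4,-1.657) [heading=180, draw]
  RT 45: heading 180 -> 135
  -- iteration 6/8 --
  FD 4: (-4,-1.657) -> (-6.828,1.172) [heading=135, draw]
  RT 45: heading 135 -> 90
  -- iteration 7/8 --
  FD 4: (-6.828,1.172) -> (-6.828,5.172) [heading=90, draw]
  RT 45: heading 90 -> 45
  -- iteration 8/8 --
  FD 4: (-6.828,5.172) -> (-4,8) [heading=45, draw]
  RT 45: heading 45 -> 0
]
Final: pos=(-4,8), heading=0, 8 segment(s) drawn

Start position: (-4, 8)
Final position: (-4, 8)
Distance = 0; < 1e-6 -> CLOSED

Answer: yes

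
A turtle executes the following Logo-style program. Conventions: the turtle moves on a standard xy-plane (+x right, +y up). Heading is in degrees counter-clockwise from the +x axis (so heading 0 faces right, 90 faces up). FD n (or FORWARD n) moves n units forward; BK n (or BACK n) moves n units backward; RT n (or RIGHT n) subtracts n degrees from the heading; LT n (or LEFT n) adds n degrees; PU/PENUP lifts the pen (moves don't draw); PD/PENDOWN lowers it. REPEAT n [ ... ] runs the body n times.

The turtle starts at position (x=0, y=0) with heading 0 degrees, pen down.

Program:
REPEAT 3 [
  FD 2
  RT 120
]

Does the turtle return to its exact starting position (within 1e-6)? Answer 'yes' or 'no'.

Executing turtle program step by step:
Start: pos=(0,0), heading=0, pen down
REPEAT 3 [
  -- iteration 1/3 --
  FD 2: (0,0) -> (2,0) [heading=0, draw]
  RT 120: heading 0 -> 240
  -- iteration 2/3 --
  FD 2: (2,0) -> (1,-1.732) [heading=240, draw]
  RT 120: heading 240 -> 120
  -- iteration 3/3 --
  FD 2: (1,-1.732) -> (0,0) [heading=120, draw]
  RT 120: heading 120 -> 0
]
Final: pos=(0,0), heading=0, 3 segment(s) drawn

Start position: (0, 0)
Final position: (0, 0)
Distance = 0; < 1e-6 -> CLOSED

Answer: yes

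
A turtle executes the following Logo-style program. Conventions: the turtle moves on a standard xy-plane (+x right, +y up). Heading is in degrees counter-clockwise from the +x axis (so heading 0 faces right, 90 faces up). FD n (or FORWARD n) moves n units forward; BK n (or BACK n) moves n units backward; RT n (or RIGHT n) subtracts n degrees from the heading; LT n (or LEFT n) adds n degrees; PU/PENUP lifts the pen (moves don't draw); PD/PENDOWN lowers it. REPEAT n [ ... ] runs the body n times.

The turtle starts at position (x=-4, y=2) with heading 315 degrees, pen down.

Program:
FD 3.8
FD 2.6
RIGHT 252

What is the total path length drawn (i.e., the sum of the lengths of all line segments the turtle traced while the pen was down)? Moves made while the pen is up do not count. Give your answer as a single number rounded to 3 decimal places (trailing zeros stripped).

Answer: 6.4

Derivation:
Executing turtle program step by step:
Start: pos=(-4,2), heading=315, pen down
FD 3.8: (-4,2) -> (-1.313,-0.687) [heading=315, draw]
FD 2.6: (-1.313,-0.687) -> (0.525,-2.525) [heading=315, draw]
RT 252: heading 315 -> 63
Final: pos=(0.525,-2.525), heading=63, 2 segment(s) drawn

Segment lengths:
  seg 1: (-4,2) -> (-1.313,-0.687), length = 3.8
  seg 2: (-1.313,-0.687) -> (0.525,-2.525), length = 2.6
Total = 6.4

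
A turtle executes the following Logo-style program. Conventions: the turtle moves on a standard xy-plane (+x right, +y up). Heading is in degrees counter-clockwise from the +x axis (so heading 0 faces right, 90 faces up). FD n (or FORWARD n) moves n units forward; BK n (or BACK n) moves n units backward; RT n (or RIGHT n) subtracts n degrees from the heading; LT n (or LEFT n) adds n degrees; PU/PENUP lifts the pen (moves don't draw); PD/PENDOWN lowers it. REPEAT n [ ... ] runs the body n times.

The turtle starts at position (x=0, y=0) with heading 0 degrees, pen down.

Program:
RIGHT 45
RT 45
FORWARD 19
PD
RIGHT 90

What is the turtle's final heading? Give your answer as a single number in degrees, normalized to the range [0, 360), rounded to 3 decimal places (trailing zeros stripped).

Answer: 180

Derivation:
Executing turtle program step by step:
Start: pos=(0,0), heading=0, pen down
RT 45: heading 0 -> 315
RT 45: heading 315 -> 270
FD 19: (0,0) -> (0,-19) [heading=270, draw]
PD: pen down
RT 90: heading 270 -> 180
Final: pos=(0,-19), heading=180, 1 segment(s) drawn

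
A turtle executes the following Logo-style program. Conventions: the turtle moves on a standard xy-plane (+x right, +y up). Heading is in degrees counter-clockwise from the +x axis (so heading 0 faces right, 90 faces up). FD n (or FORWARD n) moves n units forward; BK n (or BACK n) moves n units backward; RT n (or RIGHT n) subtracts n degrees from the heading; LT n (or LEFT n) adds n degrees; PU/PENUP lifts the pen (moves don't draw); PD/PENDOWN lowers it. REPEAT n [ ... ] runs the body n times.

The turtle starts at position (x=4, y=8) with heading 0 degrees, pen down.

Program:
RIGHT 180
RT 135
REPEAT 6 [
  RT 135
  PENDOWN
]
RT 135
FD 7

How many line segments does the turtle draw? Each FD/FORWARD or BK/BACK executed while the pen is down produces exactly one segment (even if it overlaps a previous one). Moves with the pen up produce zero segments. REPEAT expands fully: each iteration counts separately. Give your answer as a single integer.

Executing turtle program step by step:
Start: pos=(4,8), heading=0, pen down
RT 180: heading 0 -> 180
RT 135: heading 180 -> 45
REPEAT 6 [
  -- iteration 1/6 --
  RT 135: heading 45 -> 270
  PD: pen down
  -- iteration 2/6 --
  RT 135: heading 270 -> 135
  PD: pen down
  -- iteration 3/6 --
  RT 135: heading 135 -> 0
  PD: pen down
  -- iteration 4/6 --
  RT 135: heading 0 -> 225
  PD: pen down
  -- iteration 5/6 --
  RT 135: heading 225 -> 90
  PD: pen down
  -- iteration 6/6 --
  RT 135: heading 90 -> 315
  PD: pen down
]
RT 135: heading 315 -> 180
FD 7: (4,8) -> (-3,8) [heading=180, draw]
Final: pos=(-3,8), heading=180, 1 segment(s) drawn
Segments drawn: 1

Answer: 1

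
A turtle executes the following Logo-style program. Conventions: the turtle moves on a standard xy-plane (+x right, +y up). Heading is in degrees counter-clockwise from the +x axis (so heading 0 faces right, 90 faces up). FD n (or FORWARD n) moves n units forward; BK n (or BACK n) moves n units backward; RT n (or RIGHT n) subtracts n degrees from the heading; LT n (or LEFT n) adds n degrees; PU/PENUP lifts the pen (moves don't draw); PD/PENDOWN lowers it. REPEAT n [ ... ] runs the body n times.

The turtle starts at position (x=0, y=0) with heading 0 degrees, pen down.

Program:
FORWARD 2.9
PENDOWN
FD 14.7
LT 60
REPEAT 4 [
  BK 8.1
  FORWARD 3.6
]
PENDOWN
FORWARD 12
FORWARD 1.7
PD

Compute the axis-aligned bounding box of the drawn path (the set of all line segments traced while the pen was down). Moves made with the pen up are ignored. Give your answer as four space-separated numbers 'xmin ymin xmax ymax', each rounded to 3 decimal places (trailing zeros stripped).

Answer: 0 -18.706 17.6 0

Derivation:
Executing turtle program step by step:
Start: pos=(0,0), heading=0, pen down
FD 2.9: (0,0) -> (2.9,0) [heading=0, draw]
PD: pen down
FD 14.7: (2.9,0) -> (17.6,0) [heading=0, draw]
LT 60: heading 0 -> 60
REPEAT 4 [
  -- iteration 1/4 --
  BK 8.1: (17.6,0) -> (13.55,-7.015) [heading=60, draw]
  FD 3.6: (13.55,-7.015) -> (15.35,-3.897) [heading=60, draw]
  -- iteration 2/4 --
  BK 8.1: (15.35,-3.897) -> (11.3,-10.912) [heading=60, draw]
  FD 3.6: (11.3,-10.912) -> (13.1,-7.794) [heading=60, draw]
  -- iteration 3/4 --
  BK 8.1: (13.1,-7.794) -> (9.05,-14.809) [heading=60, draw]
  FD 3.6: (9.05,-14.809) -> (10.85,-11.691) [heading=60, draw]
  -- iteration 4/4 --
  BK 8.1: (10.85,-11.691) -> (6.8,-18.706) [heading=60, draw]
  FD 3.6: (6.8,-18.706) -> (8.6,-15.588) [heading=60, draw]
]
PD: pen down
FD 12: (8.6,-15.588) -> (14.6,-5.196) [heading=60, draw]
FD 1.7: (14.6,-5.196) -> (15.45,-3.724) [heading=60, draw]
PD: pen down
Final: pos=(15.45,-3.724), heading=60, 12 segment(s) drawn

Segment endpoints: x in {0, 2.9, 6.8, 8.6, 9.05, 10.85, 11.3, 13.1, 13.55, 14.6, 15.35, 15.45, 17.6}, y in {-18.706, -15.588, -14.809, -11.691, -10.912, -7.794, -7.015, -5.196, -3.897, -3.724, 0}
xmin=0, ymin=-18.706, xmax=17.6, ymax=0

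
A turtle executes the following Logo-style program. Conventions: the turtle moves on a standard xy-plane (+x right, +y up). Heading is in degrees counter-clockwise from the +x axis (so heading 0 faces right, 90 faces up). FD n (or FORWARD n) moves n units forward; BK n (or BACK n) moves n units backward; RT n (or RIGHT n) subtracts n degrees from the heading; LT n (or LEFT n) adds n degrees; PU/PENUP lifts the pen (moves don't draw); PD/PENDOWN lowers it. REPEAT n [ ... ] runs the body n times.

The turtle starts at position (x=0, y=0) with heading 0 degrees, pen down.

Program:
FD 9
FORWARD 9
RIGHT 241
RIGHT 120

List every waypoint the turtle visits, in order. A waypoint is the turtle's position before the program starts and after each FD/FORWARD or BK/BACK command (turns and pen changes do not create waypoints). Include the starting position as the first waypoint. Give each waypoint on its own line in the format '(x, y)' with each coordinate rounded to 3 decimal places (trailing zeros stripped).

Executing turtle program step by step:
Start: pos=(0,0), heading=0, pen down
FD 9: (0,0) -> (9,0) [heading=0, draw]
FD 9: (9,0) -> (18,0) [heading=0, draw]
RT 241: heading 0 -> 119
RT 120: heading 119 -> 359
Final: pos=(18,0), heading=359, 2 segment(s) drawn
Waypoints (3 total):
(0, 0)
(9, 0)
(18, 0)

Answer: (0, 0)
(9, 0)
(18, 0)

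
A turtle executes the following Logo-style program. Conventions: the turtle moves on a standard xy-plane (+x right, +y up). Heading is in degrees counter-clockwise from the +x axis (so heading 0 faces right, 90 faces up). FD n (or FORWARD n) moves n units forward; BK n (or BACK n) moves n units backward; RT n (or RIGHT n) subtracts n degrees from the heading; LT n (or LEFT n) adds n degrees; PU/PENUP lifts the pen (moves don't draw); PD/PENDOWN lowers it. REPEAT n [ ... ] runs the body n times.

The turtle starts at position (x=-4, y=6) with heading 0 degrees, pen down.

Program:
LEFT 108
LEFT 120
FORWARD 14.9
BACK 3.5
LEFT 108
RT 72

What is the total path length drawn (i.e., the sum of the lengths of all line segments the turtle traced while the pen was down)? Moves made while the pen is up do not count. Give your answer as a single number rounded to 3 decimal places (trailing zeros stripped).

Executing turtle program step by step:
Start: pos=(-4,6), heading=0, pen down
LT 108: heading 0 -> 108
LT 120: heading 108 -> 228
FD 14.9: (-4,6) -> (-13.97,-5.073) [heading=228, draw]
BK 3.5: (-13.97,-5.073) -> (-11.628,-2.472) [heading=228, draw]
LT 108: heading 228 -> 336
RT 72: heading 336 -> 264
Final: pos=(-11.628,-2.472), heading=264, 2 segment(s) drawn

Segment lengths:
  seg 1: (-4,6) -> (-13.97,-5.073), length = 14.9
  seg 2: (-13.97,-5.073) -> (-11.628,-2.472), length = 3.5
Total = 18.4

Answer: 18.4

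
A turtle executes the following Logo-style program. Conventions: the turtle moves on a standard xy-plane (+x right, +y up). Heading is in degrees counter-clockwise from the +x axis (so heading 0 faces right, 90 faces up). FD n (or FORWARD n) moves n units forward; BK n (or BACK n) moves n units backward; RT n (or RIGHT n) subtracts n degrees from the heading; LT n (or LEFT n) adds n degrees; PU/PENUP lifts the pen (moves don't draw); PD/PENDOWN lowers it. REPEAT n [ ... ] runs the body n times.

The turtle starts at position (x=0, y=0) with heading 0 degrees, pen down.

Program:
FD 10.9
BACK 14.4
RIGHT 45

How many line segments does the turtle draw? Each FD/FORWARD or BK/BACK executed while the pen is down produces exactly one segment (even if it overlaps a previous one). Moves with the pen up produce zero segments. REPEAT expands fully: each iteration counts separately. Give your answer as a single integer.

Executing turtle program step by step:
Start: pos=(0,0), heading=0, pen down
FD 10.9: (0,0) -> (10.9,0) [heading=0, draw]
BK 14.4: (10.9,0) -> (-3.5,0) [heading=0, draw]
RT 45: heading 0 -> 315
Final: pos=(-3.5,0), heading=315, 2 segment(s) drawn
Segments drawn: 2

Answer: 2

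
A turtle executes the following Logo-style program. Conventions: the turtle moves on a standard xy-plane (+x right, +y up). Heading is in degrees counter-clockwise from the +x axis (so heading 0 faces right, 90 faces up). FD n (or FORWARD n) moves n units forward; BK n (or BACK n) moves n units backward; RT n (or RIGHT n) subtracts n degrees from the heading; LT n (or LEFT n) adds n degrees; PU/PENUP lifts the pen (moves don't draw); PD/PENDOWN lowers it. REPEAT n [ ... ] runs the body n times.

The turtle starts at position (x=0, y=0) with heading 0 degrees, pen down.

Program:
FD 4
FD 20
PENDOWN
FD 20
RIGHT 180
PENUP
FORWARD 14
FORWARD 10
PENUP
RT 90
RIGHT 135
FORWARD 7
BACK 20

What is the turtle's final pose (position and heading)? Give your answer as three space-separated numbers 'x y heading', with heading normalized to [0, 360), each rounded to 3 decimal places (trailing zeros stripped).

Executing turtle program step by step:
Start: pos=(0,0), heading=0, pen down
FD 4: (0,0) -> (4,0) [heading=0, draw]
FD 20: (4,0) -> (24,0) [heading=0, draw]
PD: pen down
FD 20: (24,0) -> (44,0) [heading=0, draw]
RT 180: heading 0 -> 180
PU: pen up
FD 14: (44,0) -> (30,0) [heading=180, move]
FD 10: (30,0) -> (20,0) [heading=180, move]
PU: pen up
RT 90: heading 180 -> 90
RT 135: heading 90 -> 315
FD 7: (20,0) -> (24.95,-4.95) [heading=315, move]
BK 20: (24.95,-4.95) -> (10.808,9.192) [heading=315, move]
Final: pos=(10.808,9.192), heading=315, 3 segment(s) drawn

Answer: 10.808 9.192 315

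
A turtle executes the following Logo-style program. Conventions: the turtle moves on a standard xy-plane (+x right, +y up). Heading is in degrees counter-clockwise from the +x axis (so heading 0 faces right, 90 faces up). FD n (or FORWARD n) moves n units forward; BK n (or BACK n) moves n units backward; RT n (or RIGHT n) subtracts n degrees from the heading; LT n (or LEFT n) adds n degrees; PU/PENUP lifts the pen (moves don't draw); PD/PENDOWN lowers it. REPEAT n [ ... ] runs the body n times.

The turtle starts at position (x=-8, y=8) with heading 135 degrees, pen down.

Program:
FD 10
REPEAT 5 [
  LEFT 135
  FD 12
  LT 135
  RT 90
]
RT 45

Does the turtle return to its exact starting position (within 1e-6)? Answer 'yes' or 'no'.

Executing turtle program step by step:
Start: pos=(-8,8), heading=135, pen down
FD 10: (-8,8) -> (-15.071,15.071) [heading=135, draw]
REPEAT 5 [
  -- iteration 1/5 --
  LT 135: heading 135 -> 270
  FD 12: (-15.071,15.071) -> (-15.071,3.071) [heading=270, draw]
  LT 135: heading 270 -> 45
  RT 90: heading 45 -> 315
  -- iteration 2/5 --
  LT 135: heading 315 -> 90
  FD 12: (-15.071,3.071) -> (-15.071,15.071) [heading=90, draw]
  LT 135: heading 90 -> 225
  RT 90: heading 225 -> 135
  -- iteration 3/5 --
  LT 135: heading 135 -> 270
  FD 12: (-15.071,15.071) -> (-15.071,3.071) [heading=270, draw]
  LT 135: heading 270 -> 45
  RT 90: heading 45 -> 315
  -- iteration 4/5 --
  LT 135: heading 315 -> 90
  FD 12: (-15.071,3.071) -> (-15.071,15.071) [heading=90, draw]
  LT 135: heading 90 -> 225
  RT 90: heading 225 -> 135
  -- iteration 5/5 --
  LT 135: heading 135 -> 270
  FD 12: (-15.071,15.071) -> (-15.071,3.071) [heading=270, draw]
  LT 135: heading 270 -> 45
  RT 90: heading 45 -> 315
]
RT 45: heading 315 -> 270
Final: pos=(-15.071,3.071), heading=270, 6 segment(s) drawn

Start position: (-8, 8)
Final position: (-15.071, 3.071)
Distance = 8.619; >= 1e-6 -> NOT closed

Answer: no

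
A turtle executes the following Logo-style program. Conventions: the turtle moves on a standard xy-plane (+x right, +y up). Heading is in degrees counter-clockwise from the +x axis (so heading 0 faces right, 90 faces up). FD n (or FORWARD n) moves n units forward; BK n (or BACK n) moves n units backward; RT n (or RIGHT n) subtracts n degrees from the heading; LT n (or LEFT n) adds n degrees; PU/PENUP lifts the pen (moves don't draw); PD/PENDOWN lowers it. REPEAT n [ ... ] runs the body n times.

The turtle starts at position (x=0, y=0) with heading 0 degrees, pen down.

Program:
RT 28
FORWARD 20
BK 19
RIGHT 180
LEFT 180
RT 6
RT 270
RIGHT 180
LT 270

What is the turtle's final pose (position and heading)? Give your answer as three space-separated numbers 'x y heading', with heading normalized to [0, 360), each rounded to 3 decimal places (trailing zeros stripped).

Executing turtle program step by step:
Start: pos=(0,0), heading=0, pen down
RT 28: heading 0 -> 332
FD 20: (0,0) -> (17.659,-9.389) [heading=332, draw]
BK 19: (17.659,-9.389) -> (0.883,-0.469) [heading=332, draw]
RT 180: heading 332 -> 152
LT 180: heading 152 -> 332
RT 6: heading 332 -> 326
RT 270: heading 326 -> 56
RT 180: heading 56 -> 236
LT 270: heading 236 -> 146
Final: pos=(0.883,-0.469), heading=146, 2 segment(s) drawn

Answer: 0.883 -0.469 146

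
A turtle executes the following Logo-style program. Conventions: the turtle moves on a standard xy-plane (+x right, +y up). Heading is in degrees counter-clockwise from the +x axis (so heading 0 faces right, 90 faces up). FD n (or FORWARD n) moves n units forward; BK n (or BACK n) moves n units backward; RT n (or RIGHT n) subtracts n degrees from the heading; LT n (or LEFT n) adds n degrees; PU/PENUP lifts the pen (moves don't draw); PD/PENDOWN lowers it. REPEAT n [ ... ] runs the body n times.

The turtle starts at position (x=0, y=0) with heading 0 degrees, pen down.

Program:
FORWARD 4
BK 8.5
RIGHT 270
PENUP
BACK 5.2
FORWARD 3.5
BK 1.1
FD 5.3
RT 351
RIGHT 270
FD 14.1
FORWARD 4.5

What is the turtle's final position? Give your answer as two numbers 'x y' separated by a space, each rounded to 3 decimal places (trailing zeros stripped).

Answer: -22.871 -0.41

Derivation:
Executing turtle program step by step:
Start: pos=(0,0), heading=0, pen down
FD 4: (0,0) -> (4,0) [heading=0, draw]
BK 8.5: (4,0) -> (-4.5,0) [heading=0, draw]
RT 270: heading 0 -> 90
PU: pen up
BK 5.2: (-4.5,0) -> (-4.5,-5.2) [heading=90, move]
FD 3.5: (-4.5,-5.2) -> (-4.5,-1.7) [heading=90, move]
BK 1.1: (-4.5,-1.7) -> (-4.5,-2.8) [heading=90, move]
FD 5.3: (-4.5,-2.8) -> (-4.5,2.5) [heading=90, move]
RT 351: heading 90 -> 99
RT 270: heading 99 -> 189
FD 14.1: (-4.5,2.5) -> (-18.426,0.294) [heading=189, move]
FD 4.5: (-18.426,0.294) -> (-22.871,-0.41) [heading=189, move]
Final: pos=(-22.871,-0.41), heading=189, 2 segment(s) drawn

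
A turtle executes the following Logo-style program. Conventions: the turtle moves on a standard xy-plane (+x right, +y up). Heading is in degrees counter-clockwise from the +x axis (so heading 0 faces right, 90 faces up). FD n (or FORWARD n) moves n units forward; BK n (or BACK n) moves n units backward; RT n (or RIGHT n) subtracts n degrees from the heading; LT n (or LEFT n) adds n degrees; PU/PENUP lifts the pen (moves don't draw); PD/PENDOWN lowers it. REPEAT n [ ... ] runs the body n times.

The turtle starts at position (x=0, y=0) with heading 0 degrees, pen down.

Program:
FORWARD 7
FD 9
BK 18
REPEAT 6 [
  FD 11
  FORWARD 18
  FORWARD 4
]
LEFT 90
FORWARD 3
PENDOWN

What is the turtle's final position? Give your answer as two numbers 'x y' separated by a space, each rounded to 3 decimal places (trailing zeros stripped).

Answer: 196 3

Derivation:
Executing turtle program step by step:
Start: pos=(0,0), heading=0, pen down
FD 7: (0,0) -> (7,0) [heading=0, draw]
FD 9: (7,0) -> (16,0) [heading=0, draw]
BK 18: (16,0) -> (-2,0) [heading=0, draw]
REPEAT 6 [
  -- iteration 1/6 --
  FD 11: (-2,0) -> (9,0) [heading=0, draw]
  FD 18: (9,0) -> (27,0) [heading=0, draw]
  FD 4: (27,0) -> (31,0) [heading=0, draw]
  -- iteration 2/6 --
  FD 11: (31,0) -> (42,0) [heading=0, draw]
  FD 18: (42,0) -> (60,0) [heading=0, draw]
  FD 4: (60,0) -> (64,0) [heading=0, draw]
  -- iteration 3/6 --
  FD 11: (64,0) -> (75,0) [heading=0, draw]
  FD 18: (75,0) -> (93,0) [heading=0, draw]
  FD 4: (93,0) -> (97,0) [heading=0, draw]
  -- iteration 4/6 --
  FD 11: (97,0) -> (108,0) [heading=0, draw]
  FD 18: (108,0) -> (126,0) [heading=0, draw]
  FD 4: (126,0) -> (130,0) [heading=0, draw]
  -- iteration 5/6 --
  FD 11: (130,0) -> (141,0) [heading=0, draw]
  FD 18: (141,0) -> (159,0) [heading=0, draw]
  FD 4: (159,0) -> (163,0) [heading=0, draw]
  -- iteration 6/6 --
  FD 11: (163,0) -> (174,0) [heading=0, draw]
  FD 18: (174,0) -> (192,0) [heading=0, draw]
  FD 4: (192,0) -> (196,0) [heading=0, draw]
]
LT 90: heading 0 -> 90
FD 3: (196,0) -> (196,3) [heading=90, draw]
PD: pen down
Final: pos=(196,3), heading=90, 22 segment(s) drawn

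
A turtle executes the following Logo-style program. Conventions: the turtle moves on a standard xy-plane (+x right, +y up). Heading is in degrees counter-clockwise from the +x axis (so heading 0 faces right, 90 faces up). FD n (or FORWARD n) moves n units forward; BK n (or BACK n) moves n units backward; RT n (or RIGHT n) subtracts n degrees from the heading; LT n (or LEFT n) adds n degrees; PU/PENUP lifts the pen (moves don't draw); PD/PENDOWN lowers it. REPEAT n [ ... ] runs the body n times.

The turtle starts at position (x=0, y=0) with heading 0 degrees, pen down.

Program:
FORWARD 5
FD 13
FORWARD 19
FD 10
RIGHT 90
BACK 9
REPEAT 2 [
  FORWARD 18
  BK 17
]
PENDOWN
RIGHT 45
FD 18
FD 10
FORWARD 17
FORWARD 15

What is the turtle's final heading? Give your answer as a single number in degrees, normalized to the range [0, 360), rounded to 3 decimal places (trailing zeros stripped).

Answer: 225

Derivation:
Executing turtle program step by step:
Start: pos=(0,0), heading=0, pen down
FD 5: (0,0) -> (5,0) [heading=0, draw]
FD 13: (5,0) -> (18,0) [heading=0, draw]
FD 19: (18,0) -> (37,0) [heading=0, draw]
FD 10: (37,0) -> (47,0) [heading=0, draw]
RT 90: heading 0 -> 270
BK 9: (47,0) -> (47,9) [heading=270, draw]
REPEAT 2 [
  -- iteration 1/2 --
  FD 18: (47,9) -> (47,-9) [heading=270, draw]
  BK 17: (47,-9) -> (47,8) [heading=270, draw]
  -- iteration 2/2 --
  FD 18: (47,8) -> (47,-10) [heading=270, draw]
  BK 17: (47,-10) -> (47,7) [heading=270, draw]
]
PD: pen down
RT 45: heading 270 -> 225
FD 18: (47,7) -> (34.272,-5.728) [heading=225, draw]
FD 10: (34.272,-5.728) -> (27.201,-12.799) [heading=225, draw]
FD 17: (27.201,-12.799) -> (15.18,-24.82) [heading=225, draw]
FD 15: (15.18,-24.82) -> (4.574,-35.426) [heading=225, draw]
Final: pos=(4.574,-35.426), heading=225, 13 segment(s) drawn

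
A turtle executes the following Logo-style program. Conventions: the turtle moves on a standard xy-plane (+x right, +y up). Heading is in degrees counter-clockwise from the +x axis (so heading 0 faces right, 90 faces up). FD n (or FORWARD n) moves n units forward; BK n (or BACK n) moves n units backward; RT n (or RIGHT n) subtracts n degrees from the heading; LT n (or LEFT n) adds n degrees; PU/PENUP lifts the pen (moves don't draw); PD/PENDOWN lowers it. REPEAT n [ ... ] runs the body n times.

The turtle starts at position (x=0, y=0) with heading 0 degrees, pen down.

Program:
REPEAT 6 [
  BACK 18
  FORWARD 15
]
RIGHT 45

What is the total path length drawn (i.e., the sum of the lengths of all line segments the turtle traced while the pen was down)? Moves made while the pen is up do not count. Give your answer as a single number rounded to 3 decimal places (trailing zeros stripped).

Answer: 198

Derivation:
Executing turtle program step by step:
Start: pos=(0,0), heading=0, pen down
REPEAT 6 [
  -- iteration 1/6 --
  BK 18: (0,0) -> (-18,0) [heading=0, draw]
  FD 15: (-18,0) -> (-3,0) [heading=0, draw]
  -- iteration 2/6 --
  BK 18: (-3,0) -> (-21,0) [heading=0, draw]
  FD 15: (-21,0) -> (-6,0) [heading=0, draw]
  -- iteration 3/6 --
  BK 18: (-6,0) -> (-24,0) [heading=0, draw]
  FD 15: (-24,0) -> (-9,0) [heading=0, draw]
  -- iteration 4/6 --
  BK 18: (-9,0) -> (-27,0) [heading=0, draw]
  FD 15: (-27,0) -> (-12,0) [heading=0, draw]
  -- iteration 5/6 --
  BK 18: (-12,0) -> (-30,0) [heading=0, draw]
  FD 15: (-30,0) -> (-15,0) [heading=0, draw]
  -- iteration 6/6 --
  BK 18: (-15,0) -> (-33,0) [heading=0, draw]
  FD 15: (-33,0) -> (-18,0) [heading=0, draw]
]
RT 45: heading 0 -> 315
Final: pos=(-18,0), heading=315, 12 segment(s) drawn

Segment lengths:
  seg 1: (0,0) -> (-18,0), length = 18
  seg 2: (-18,0) -> (-3,0), length = 15
  seg 3: (-3,0) -> (-21,0), length = 18
  seg 4: (-21,0) -> (-6,0), length = 15
  seg 5: (-6,0) -> (-24,0), length = 18
  seg 6: (-24,0) -> (-9,0), length = 15
  seg 7: (-9,0) -> (-27,0), length = 18
  seg 8: (-27,0) -> (-12,0), length = 15
  seg 9: (-12,0) -> (-30,0), length = 18
  seg 10: (-30,0) -> (-15,0), length = 15
  seg 11: (-15,0) -> (-33,0), length = 18
  seg 12: (-33,0) -> (-18,0), length = 15
Total = 198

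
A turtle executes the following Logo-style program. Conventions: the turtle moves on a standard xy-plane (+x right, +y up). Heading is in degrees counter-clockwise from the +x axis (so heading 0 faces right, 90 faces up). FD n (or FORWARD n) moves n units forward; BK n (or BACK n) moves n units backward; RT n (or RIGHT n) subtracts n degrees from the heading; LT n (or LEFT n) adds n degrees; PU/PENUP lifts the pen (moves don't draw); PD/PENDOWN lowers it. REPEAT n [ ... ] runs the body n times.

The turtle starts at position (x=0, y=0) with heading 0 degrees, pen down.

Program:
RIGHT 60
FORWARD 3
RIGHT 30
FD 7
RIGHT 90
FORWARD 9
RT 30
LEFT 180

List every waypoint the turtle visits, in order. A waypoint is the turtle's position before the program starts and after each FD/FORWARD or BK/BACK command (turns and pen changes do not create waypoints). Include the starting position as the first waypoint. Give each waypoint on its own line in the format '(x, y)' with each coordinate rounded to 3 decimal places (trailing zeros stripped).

Executing turtle program step by step:
Start: pos=(0,0), heading=0, pen down
RT 60: heading 0 -> 300
FD 3: (0,0) -> (1.5,-2.598) [heading=300, draw]
RT 30: heading 300 -> 270
FD 7: (1.5,-2.598) -> (1.5,-9.598) [heading=270, draw]
RT 90: heading 270 -> 180
FD 9: (1.5,-9.598) -> (-7.5,-9.598) [heading=180, draw]
RT 30: heading 180 -> 150
LT 180: heading 150 -> 330
Final: pos=(-7.5,-9.598), heading=330, 3 segment(s) drawn
Waypoints (4 total):
(0, 0)
(1.5, -2.598)
(1.5, -9.598)
(-7.5, -9.598)

Answer: (0, 0)
(1.5, -2.598)
(1.5, -9.598)
(-7.5, -9.598)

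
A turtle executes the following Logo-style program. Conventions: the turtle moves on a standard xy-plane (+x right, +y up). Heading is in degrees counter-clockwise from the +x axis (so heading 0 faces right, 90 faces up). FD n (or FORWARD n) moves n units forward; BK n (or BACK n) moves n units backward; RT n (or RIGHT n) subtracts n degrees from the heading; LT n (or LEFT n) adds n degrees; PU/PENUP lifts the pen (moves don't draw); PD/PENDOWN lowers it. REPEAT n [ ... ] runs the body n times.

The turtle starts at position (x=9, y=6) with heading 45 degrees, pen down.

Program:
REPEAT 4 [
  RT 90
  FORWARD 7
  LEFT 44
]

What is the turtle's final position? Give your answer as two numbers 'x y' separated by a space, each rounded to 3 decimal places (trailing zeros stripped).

Executing turtle program step by step:
Start: pos=(9,6), heading=45, pen down
REPEAT 4 [
  -- iteration 1/4 --
  RT 90: heading 45 -> 315
  FD 7: (9,6) -> (13.95,1.05) [heading=315, draw]
  LT 44: heading 315 -> 359
  -- iteration 2/4 --
  RT 90: heading 359 -> 269
  FD 7: (13.95,1.05) -> (13.828,-5.949) [heading=269, draw]
  LT 44: heading 269 -> 313
  -- iteration 3/4 --
  RT 90: heading 313 -> 223
  FD 7: (13.828,-5.949) -> (8.708,-10.723) [heading=223, draw]
  LT 44: heading 223 -> 267
  -- iteration 4/4 --
  RT 90: heading 267 -> 177
  FD 7: (8.708,-10.723) -> (1.718,-10.356) [heading=177, draw]
  LT 44: heading 177 -> 221
]
Final: pos=(1.718,-10.356), heading=221, 4 segment(s) drawn

Answer: 1.718 -10.356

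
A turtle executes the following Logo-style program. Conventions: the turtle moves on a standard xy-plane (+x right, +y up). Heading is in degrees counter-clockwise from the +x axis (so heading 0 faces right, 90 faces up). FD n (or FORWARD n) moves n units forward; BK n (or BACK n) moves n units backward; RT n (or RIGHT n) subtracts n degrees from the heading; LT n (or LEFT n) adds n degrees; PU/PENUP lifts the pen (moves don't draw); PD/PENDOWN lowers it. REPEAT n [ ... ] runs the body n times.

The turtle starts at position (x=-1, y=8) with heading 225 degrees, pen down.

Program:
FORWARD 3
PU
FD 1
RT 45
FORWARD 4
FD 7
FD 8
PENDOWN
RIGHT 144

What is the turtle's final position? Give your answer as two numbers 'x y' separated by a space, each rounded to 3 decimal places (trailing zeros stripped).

Answer: -22.828 5.172

Derivation:
Executing turtle program step by step:
Start: pos=(-1,8), heading=225, pen down
FD 3: (-1,8) -> (-3.121,5.879) [heading=225, draw]
PU: pen up
FD 1: (-3.121,5.879) -> (-3.828,5.172) [heading=225, move]
RT 45: heading 225 -> 180
FD 4: (-3.828,5.172) -> (-7.828,5.172) [heading=180, move]
FD 7: (-7.828,5.172) -> (-14.828,5.172) [heading=180, move]
FD 8: (-14.828,5.172) -> (-22.828,5.172) [heading=180, move]
PD: pen down
RT 144: heading 180 -> 36
Final: pos=(-22.828,5.172), heading=36, 1 segment(s) drawn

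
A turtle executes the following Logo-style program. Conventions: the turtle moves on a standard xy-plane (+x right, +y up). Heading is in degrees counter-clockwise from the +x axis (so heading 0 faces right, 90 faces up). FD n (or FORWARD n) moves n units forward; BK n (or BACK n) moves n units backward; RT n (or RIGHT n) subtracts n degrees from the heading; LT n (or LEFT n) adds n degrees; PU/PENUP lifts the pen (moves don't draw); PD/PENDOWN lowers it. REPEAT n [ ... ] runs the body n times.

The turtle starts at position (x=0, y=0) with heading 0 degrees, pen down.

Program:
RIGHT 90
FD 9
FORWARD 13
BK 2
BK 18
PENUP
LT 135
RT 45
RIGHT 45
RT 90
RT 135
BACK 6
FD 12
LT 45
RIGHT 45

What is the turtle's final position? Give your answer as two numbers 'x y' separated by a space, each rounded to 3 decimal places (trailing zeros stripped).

Answer: 0 4

Derivation:
Executing turtle program step by step:
Start: pos=(0,0), heading=0, pen down
RT 90: heading 0 -> 270
FD 9: (0,0) -> (0,-9) [heading=270, draw]
FD 13: (0,-9) -> (0,-22) [heading=270, draw]
BK 2: (0,-22) -> (0,-20) [heading=270, draw]
BK 18: (0,-20) -> (0,-2) [heading=270, draw]
PU: pen up
LT 135: heading 270 -> 45
RT 45: heading 45 -> 0
RT 45: heading 0 -> 315
RT 90: heading 315 -> 225
RT 135: heading 225 -> 90
BK 6: (0,-2) -> (0,-8) [heading=90, move]
FD 12: (0,-8) -> (0,4) [heading=90, move]
LT 45: heading 90 -> 135
RT 45: heading 135 -> 90
Final: pos=(0,4), heading=90, 4 segment(s) drawn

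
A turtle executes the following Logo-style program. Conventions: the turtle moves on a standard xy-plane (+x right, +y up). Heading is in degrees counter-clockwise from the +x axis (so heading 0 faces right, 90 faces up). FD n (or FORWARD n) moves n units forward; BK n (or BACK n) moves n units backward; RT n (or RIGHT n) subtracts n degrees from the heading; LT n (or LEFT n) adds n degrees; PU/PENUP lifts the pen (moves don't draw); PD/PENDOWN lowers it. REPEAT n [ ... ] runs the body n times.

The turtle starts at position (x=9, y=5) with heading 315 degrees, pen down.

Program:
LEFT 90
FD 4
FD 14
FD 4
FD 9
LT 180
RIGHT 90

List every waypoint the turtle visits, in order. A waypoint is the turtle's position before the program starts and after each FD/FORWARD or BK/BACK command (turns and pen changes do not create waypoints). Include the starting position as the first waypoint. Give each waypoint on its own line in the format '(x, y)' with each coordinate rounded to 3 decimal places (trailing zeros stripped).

Executing turtle program step by step:
Start: pos=(9,5), heading=315, pen down
LT 90: heading 315 -> 45
FD 4: (9,5) -> (11.828,7.828) [heading=45, draw]
FD 14: (11.828,7.828) -> (21.728,17.728) [heading=45, draw]
FD 4: (21.728,17.728) -> (24.556,20.556) [heading=45, draw]
FD 9: (24.556,20.556) -> (30.92,26.92) [heading=45, draw]
LT 180: heading 45 -> 225
RT 90: heading 225 -> 135
Final: pos=(30.92,26.92), heading=135, 4 segment(s) drawn
Waypoints (5 total):
(9, 5)
(11.828, 7.828)
(21.728, 17.728)
(24.556, 20.556)
(30.92, 26.92)

Answer: (9, 5)
(11.828, 7.828)
(21.728, 17.728)
(24.556, 20.556)
(30.92, 26.92)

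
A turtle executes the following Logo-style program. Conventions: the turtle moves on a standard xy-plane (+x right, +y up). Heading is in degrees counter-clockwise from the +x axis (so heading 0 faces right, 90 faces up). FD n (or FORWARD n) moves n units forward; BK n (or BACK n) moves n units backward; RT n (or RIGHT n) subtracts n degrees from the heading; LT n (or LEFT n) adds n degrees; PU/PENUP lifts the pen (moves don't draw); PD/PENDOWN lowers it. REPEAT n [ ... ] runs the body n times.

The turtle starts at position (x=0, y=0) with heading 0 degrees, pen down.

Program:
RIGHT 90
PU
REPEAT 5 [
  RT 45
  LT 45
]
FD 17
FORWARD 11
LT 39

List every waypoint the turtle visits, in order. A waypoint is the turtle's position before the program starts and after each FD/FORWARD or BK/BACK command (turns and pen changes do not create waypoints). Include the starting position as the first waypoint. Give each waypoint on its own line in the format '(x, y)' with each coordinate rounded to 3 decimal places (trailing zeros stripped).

Answer: (0, 0)
(0, -17)
(0, -28)

Derivation:
Executing turtle program step by step:
Start: pos=(0,0), heading=0, pen down
RT 90: heading 0 -> 270
PU: pen up
REPEAT 5 [
  -- iteration 1/5 --
  RT 45: heading 270 -> 225
  LT 45: heading 225 -> 270
  -- iteration 2/5 --
  RT 45: heading 270 -> 225
  LT 45: heading 225 -> 270
  -- iteration 3/5 --
  RT 45: heading 270 -> 225
  LT 45: heading 225 -> 270
  -- iteration 4/5 --
  RT 45: heading 270 -> 225
  LT 45: heading 225 -> 270
  -- iteration 5/5 --
  RT 45: heading 270 -> 225
  LT 45: heading 225 -> 270
]
FD 17: (0,0) -> (0,-17) [heading=270, move]
FD 11: (0,-17) -> (0,-28) [heading=270, move]
LT 39: heading 270 -> 309
Final: pos=(0,-28), heading=309, 0 segment(s) drawn
Waypoints (3 total):
(0, 0)
(0, -17)
(0, -28)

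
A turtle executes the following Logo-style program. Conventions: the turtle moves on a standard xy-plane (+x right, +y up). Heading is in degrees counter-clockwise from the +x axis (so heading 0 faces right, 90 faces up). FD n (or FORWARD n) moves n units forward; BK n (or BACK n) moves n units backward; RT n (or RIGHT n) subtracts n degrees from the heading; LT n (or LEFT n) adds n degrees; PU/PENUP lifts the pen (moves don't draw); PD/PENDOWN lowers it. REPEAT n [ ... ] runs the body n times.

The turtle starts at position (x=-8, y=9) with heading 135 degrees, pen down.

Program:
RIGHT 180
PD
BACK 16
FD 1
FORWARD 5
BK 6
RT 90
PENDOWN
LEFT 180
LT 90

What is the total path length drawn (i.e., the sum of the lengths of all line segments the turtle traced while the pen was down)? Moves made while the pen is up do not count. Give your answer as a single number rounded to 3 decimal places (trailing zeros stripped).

Executing turtle program step by step:
Start: pos=(-8,9), heading=135, pen down
RT 180: heading 135 -> 315
PD: pen down
BK 16: (-8,9) -> (-19.314,20.314) [heading=315, draw]
FD 1: (-19.314,20.314) -> (-18.607,19.607) [heading=315, draw]
FD 5: (-18.607,19.607) -> (-15.071,16.071) [heading=315, draw]
BK 6: (-15.071,16.071) -> (-19.314,20.314) [heading=315, draw]
RT 90: heading 315 -> 225
PD: pen down
LT 180: heading 225 -> 45
LT 90: heading 45 -> 135
Final: pos=(-19.314,20.314), heading=135, 4 segment(s) drawn

Segment lengths:
  seg 1: (-8,9) -> (-19.314,20.314), length = 16
  seg 2: (-19.314,20.314) -> (-18.607,19.607), length = 1
  seg 3: (-18.607,19.607) -> (-15.071,16.071), length = 5
  seg 4: (-15.071,16.071) -> (-19.314,20.314), length = 6
Total = 28

Answer: 28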